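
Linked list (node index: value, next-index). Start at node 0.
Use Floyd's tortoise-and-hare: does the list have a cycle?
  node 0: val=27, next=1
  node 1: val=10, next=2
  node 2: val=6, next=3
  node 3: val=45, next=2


Floyd's tortoise (slow, +1) and hare (fast, +2):
  init: slow=0, fast=0
  step 1: slow=1, fast=2
  step 2: slow=2, fast=2
  slow == fast at node 2: cycle detected

Cycle: yes


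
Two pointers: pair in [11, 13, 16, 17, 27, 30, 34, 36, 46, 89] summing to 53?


lo=0(11)+hi=9(89)=100
lo=0(11)+hi=8(46)=57
lo=0(11)+hi=7(36)=47
lo=1(13)+hi=7(36)=49
lo=2(16)+hi=7(36)=52
lo=3(17)+hi=7(36)=53

Yes: 17+36=53


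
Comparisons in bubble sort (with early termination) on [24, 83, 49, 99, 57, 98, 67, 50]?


Algorithm: bubble sort (with early termination)
Input: [24, 83, 49, 99, 57, 98, 67, 50]
Sorted: [24, 49, 50, 57, 67, 83, 98, 99]

27


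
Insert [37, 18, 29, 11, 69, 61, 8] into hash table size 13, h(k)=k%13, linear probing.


Insert 37: h=11 -> slot 11
Insert 18: h=5 -> slot 5
Insert 29: h=3 -> slot 3
Insert 11: h=11, 1 probes -> slot 12
Insert 69: h=4 -> slot 4
Insert 61: h=9 -> slot 9
Insert 8: h=8 -> slot 8

Table: [None, None, None, 29, 69, 18, None, None, 8, 61, None, 37, 11]


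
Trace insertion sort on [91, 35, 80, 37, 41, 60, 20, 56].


Initial: [91, 35, 80, 37, 41, 60, 20, 56]
Insert 35: [35, 91, 80, 37, 41, 60, 20, 56]
Insert 80: [35, 80, 91, 37, 41, 60, 20, 56]
Insert 37: [35, 37, 80, 91, 41, 60, 20, 56]
Insert 41: [35, 37, 41, 80, 91, 60, 20, 56]
Insert 60: [35, 37, 41, 60, 80, 91, 20, 56]
Insert 20: [20, 35, 37, 41, 60, 80, 91, 56]
Insert 56: [20, 35, 37, 41, 56, 60, 80, 91]

Sorted: [20, 35, 37, 41, 56, 60, 80, 91]


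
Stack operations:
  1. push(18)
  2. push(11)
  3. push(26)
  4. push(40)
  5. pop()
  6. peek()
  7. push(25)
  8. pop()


push(18) -> [18]
push(11) -> [18, 11]
push(26) -> [18, 11, 26]
push(40) -> [18, 11, 26, 40]
pop()->40, [18, 11, 26]
peek()->26
push(25) -> [18, 11, 26, 25]
pop()->25, [18, 11, 26]

Final stack: [18, 11, 26]


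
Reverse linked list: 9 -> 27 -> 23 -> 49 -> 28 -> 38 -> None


Step 1: curr=9, set curr.next=prev(None) | reversed so far: 9
Step 2: curr=27, set curr.next=prev(9) | reversed so far: 27 -> 9
Step 3: curr=23, set curr.next=prev(27) | reversed so far: 23 -> 27 -> 9
Step 4: curr=49, set curr.next=prev(23) | reversed so far: 49 -> 23 -> 27 -> 9
Step 5: curr=28, set curr.next=prev(49) | reversed so far: 28 -> 49 -> 23 -> 27 -> 9
Step 6: curr=38, set curr.next=prev(28) | reversed so far: 38 -> 28 -> 49 -> 23 -> 27 -> 9

38 -> 28 -> 49 -> 23 -> 27 -> 9 -> None


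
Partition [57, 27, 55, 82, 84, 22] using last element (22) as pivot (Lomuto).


Pivot: 22
Place pivot at 0: [22, 27, 55, 82, 84, 57]

Partitioned: [22, 27, 55, 82, 84, 57]


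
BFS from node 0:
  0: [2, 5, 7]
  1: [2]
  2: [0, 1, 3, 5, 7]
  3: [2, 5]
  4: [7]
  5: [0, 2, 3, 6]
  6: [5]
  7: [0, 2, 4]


Visit 0, enqueue [2, 5, 7]
Visit 2, enqueue [1, 3]
Visit 5, enqueue [6]
Visit 7, enqueue [4]
Visit 1, enqueue []
Visit 3, enqueue []
Visit 6, enqueue []
Visit 4, enqueue []

BFS order: [0, 2, 5, 7, 1, 3, 6, 4]


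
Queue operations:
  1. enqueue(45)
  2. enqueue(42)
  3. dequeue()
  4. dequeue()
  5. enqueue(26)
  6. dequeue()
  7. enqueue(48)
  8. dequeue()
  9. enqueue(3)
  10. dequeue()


enqueue(45) -> [45]
enqueue(42) -> [45, 42]
dequeue()->45, [42]
dequeue()->42, []
enqueue(26) -> [26]
dequeue()->26, []
enqueue(48) -> [48]
dequeue()->48, []
enqueue(3) -> [3]
dequeue()->3, []

Final queue: []


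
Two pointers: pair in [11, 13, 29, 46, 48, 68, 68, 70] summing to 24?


lo=0(11)+hi=7(70)=81
lo=0(11)+hi=6(68)=79
lo=0(11)+hi=5(68)=79
lo=0(11)+hi=4(48)=59
lo=0(11)+hi=3(46)=57
lo=0(11)+hi=2(29)=40
lo=0(11)+hi=1(13)=24

Yes: 11+13=24


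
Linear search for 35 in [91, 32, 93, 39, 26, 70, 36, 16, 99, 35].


i=0: 91!=35
i=1: 32!=35
i=2: 93!=35
i=3: 39!=35
i=4: 26!=35
i=5: 70!=35
i=6: 36!=35
i=7: 16!=35
i=8: 99!=35
i=9: 35==35 found!

Found at 9, 10 comps


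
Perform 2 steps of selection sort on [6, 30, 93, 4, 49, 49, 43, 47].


Initial: [6, 30, 93, 4, 49, 49, 43, 47]
Step 1: min=4 at 3
  Swap: [4, 30, 93, 6, 49, 49, 43, 47]
Step 2: min=6 at 3
  Swap: [4, 6, 93, 30, 49, 49, 43, 47]

After 2 steps: [4, 6, 93, 30, 49, 49, 43, 47]


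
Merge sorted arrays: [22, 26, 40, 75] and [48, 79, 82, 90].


Take 22 from A
Take 26 from A
Take 40 from A
Take 48 from B
Take 75 from A

Merged: [22, 26, 40, 48, 75, 79, 82, 90]


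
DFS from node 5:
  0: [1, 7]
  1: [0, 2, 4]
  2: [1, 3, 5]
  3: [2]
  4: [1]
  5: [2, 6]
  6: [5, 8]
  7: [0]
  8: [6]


Visit 5, push [6, 2]
Visit 2, push [3, 1]
Visit 1, push [4, 0]
Visit 0, push [7]
Visit 7, push []
Visit 4, push []
Visit 3, push []
Visit 6, push [8]
Visit 8, push []

DFS order: [5, 2, 1, 0, 7, 4, 3, 6, 8]


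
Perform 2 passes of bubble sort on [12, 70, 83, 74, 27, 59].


Initial: [12, 70, 83, 74, 27, 59]
Pass 1: [12, 70, 74, 27, 59, 83] (3 swaps)
Pass 2: [12, 70, 27, 59, 74, 83] (2 swaps)

After 2 passes: [12, 70, 27, 59, 74, 83]


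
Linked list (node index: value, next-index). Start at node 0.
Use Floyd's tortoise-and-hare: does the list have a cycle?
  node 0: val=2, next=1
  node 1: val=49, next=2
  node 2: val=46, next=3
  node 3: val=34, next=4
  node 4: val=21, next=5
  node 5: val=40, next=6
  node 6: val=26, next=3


Floyd's tortoise (slow, +1) and hare (fast, +2):
  init: slow=0, fast=0
  step 1: slow=1, fast=2
  step 2: slow=2, fast=4
  step 3: slow=3, fast=6
  step 4: slow=4, fast=4
  slow == fast at node 4: cycle detected

Cycle: yes


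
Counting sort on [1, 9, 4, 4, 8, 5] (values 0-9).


Input: [1, 9, 4, 4, 8, 5]
Counts: [0, 1, 0, 0, 2, 1, 0, 0, 1, 1]

Sorted: [1, 4, 4, 5, 8, 9]


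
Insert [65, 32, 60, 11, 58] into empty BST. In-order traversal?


Insert 65: root
Insert 32: L from 65
Insert 60: L from 65 -> R from 32
Insert 11: L from 65 -> L from 32
Insert 58: L from 65 -> R from 32 -> L from 60

In-order: [11, 32, 58, 60, 65]


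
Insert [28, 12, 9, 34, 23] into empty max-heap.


Insert 28: [28]
Insert 12: [28, 12]
Insert 9: [28, 12, 9]
Insert 34: [34, 28, 9, 12]
Insert 23: [34, 28, 9, 12, 23]

Final heap: [34, 28, 9, 12, 23]


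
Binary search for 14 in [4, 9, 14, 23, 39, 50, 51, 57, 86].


Step 1: lo=0, hi=8, mid=4, val=39
Step 2: lo=0, hi=3, mid=1, val=9
Step 3: lo=2, hi=3, mid=2, val=14

Found at index 2


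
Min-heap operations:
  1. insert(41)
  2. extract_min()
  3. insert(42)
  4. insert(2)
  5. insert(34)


insert(41) -> [41]
extract_min()->41, []
insert(42) -> [42]
insert(2) -> [2, 42]
insert(34) -> [2, 42, 34]

Final heap: [2, 42, 34]


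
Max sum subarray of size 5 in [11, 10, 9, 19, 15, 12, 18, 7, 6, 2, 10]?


[0:5]: 64
[1:6]: 65
[2:7]: 73
[3:8]: 71
[4:9]: 58
[5:10]: 45
[6:11]: 43

Max: 73 at [2:7]


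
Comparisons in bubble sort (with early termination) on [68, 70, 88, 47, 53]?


Algorithm: bubble sort (with early termination)
Input: [68, 70, 88, 47, 53]
Sorted: [47, 53, 68, 70, 88]

10


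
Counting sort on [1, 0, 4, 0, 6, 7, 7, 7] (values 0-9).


Input: [1, 0, 4, 0, 6, 7, 7, 7]
Counts: [2, 1, 0, 0, 1, 0, 1, 3, 0, 0]

Sorted: [0, 0, 1, 4, 6, 7, 7, 7]


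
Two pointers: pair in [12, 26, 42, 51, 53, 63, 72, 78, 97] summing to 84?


lo=0(12)+hi=8(97)=109
lo=0(12)+hi=7(78)=90
lo=0(12)+hi=6(72)=84

Yes: 12+72=84


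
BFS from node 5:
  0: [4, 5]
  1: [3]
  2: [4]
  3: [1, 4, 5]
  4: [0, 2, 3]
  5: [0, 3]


Visit 5, enqueue [0, 3]
Visit 0, enqueue [4]
Visit 3, enqueue [1]
Visit 4, enqueue [2]
Visit 1, enqueue []
Visit 2, enqueue []

BFS order: [5, 0, 3, 4, 1, 2]


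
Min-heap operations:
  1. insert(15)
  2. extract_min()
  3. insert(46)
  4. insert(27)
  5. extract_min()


insert(15) -> [15]
extract_min()->15, []
insert(46) -> [46]
insert(27) -> [27, 46]
extract_min()->27, [46]

Final heap: [46]


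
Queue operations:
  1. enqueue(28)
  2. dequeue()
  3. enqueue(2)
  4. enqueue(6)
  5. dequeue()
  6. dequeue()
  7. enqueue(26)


enqueue(28) -> [28]
dequeue()->28, []
enqueue(2) -> [2]
enqueue(6) -> [2, 6]
dequeue()->2, [6]
dequeue()->6, []
enqueue(26) -> [26]

Final queue: [26]


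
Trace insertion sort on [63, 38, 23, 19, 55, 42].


Initial: [63, 38, 23, 19, 55, 42]
Insert 38: [38, 63, 23, 19, 55, 42]
Insert 23: [23, 38, 63, 19, 55, 42]
Insert 19: [19, 23, 38, 63, 55, 42]
Insert 55: [19, 23, 38, 55, 63, 42]
Insert 42: [19, 23, 38, 42, 55, 63]

Sorted: [19, 23, 38, 42, 55, 63]


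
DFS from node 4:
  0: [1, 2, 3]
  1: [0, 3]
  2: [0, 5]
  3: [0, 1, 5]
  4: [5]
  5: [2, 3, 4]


Visit 4, push [5]
Visit 5, push [3, 2]
Visit 2, push [0]
Visit 0, push [3, 1]
Visit 1, push [3]
Visit 3, push []

DFS order: [4, 5, 2, 0, 1, 3]


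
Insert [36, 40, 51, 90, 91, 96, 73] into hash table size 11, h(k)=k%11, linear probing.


Insert 36: h=3 -> slot 3
Insert 40: h=7 -> slot 7
Insert 51: h=7, 1 probes -> slot 8
Insert 90: h=2 -> slot 2
Insert 91: h=3, 1 probes -> slot 4
Insert 96: h=8, 1 probes -> slot 9
Insert 73: h=7, 3 probes -> slot 10

Table: [None, None, 90, 36, 91, None, None, 40, 51, 96, 73]


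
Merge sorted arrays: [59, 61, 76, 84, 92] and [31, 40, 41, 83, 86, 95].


Take 31 from B
Take 40 from B
Take 41 from B
Take 59 from A
Take 61 from A
Take 76 from A
Take 83 from B
Take 84 from A
Take 86 from B
Take 92 from A

Merged: [31, 40, 41, 59, 61, 76, 83, 84, 86, 92, 95]


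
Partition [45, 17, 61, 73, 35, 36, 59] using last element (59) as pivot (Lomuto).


Pivot: 59
  45 <= 59: advance i (no swap)
  17 <= 59: advance i (no swap)
  35 <= 59: swap -> [45, 17, 35, 73, 61, 36, 59]
  36 <= 59: swap -> [45, 17, 35, 36, 61, 73, 59]
Place pivot at 4: [45, 17, 35, 36, 59, 73, 61]

Partitioned: [45, 17, 35, 36, 59, 73, 61]


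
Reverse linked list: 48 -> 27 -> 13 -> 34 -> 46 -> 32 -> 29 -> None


Step 1: curr=48, set curr.next=prev(None) | reversed so far: 48
Step 2: curr=27, set curr.next=prev(48) | reversed so far: 27 -> 48
Step 3: curr=13, set curr.next=prev(27) | reversed so far: 13 -> 27 -> 48
Step 4: curr=34, set curr.next=prev(13) | reversed so far: 34 -> 13 -> 27 -> 48
Step 5: curr=46, set curr.next=prev(34) | reversed so far: 46 -> 34 -> 13 -> 27 -> 48
Step 6: curr=32, set curr.next=prev(46) | reversed so far: 32 -> 46 -> 34 -> 13 -> 27 -> 48
Step 7: curr=29, set curr.next=prev(32) | reversed so far: 29 -> 32 -> 46 -> 34 -> 13 -> 27 -> 48

29 -> 32 -> 46 -> 34 -> 13 -> 27 -> 48 -> None


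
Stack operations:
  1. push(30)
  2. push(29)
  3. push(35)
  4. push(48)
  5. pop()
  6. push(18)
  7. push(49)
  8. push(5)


push(30) -> [30]
push(29) -> [30, 29]
push(35) -> [30, 29, 35]
push(48) -> [30, 29, 35, 48]
pop()->48, [30, 29, 35]
push(18) -> [30, 29, 35, 18]
push(49) -> [30, 29, 35, 18, 49]
push(5) -> [30, 29, 35, 18, 49, 5]

Final stack: [30, 29, 35, 18, 49, 5]


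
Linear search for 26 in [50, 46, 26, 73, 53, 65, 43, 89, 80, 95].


i=0: 50!=26
i=1: 46!=26
i=2: 26==26 found!

Found at 2, 3 comps


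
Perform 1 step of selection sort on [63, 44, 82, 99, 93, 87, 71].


Initial: [63, 44, 82, 99, 93, 87, 71]
Step 1: min=44 at 1
  Swap: [44, 63, 82, 99, 93, 87, 71]

After 1 step: [44, 63, 82, 99, 93, 87, 71]


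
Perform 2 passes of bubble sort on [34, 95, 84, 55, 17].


Initial: [34, 95, 84, 55, 17]
Pass 1: [34, 84, 55, 17, 95] (3 swaps)
Pass 2: [34, 55, 17, 84, 95] (2 swaps)

After 2 passes: [34, 55, 17, 84, 95]


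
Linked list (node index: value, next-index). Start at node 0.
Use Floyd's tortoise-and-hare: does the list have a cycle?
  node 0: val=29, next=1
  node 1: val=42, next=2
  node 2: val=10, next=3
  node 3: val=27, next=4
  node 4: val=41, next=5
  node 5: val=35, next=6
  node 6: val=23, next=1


Floyd's tortoise (slow, +1) and hare (fast, +2):
  init: slow=0, fast=0
  step 1: slow=1, fast=2
  step 2: slow=2, fast=4
  step 3: slow=3, fast=6
  step 4: slow=4, fast=2
  step 5: slow=5, fast=4
  step 6: slow=6, fast=6
  slow == fast at node 6: cycle detected

Cycle: yes


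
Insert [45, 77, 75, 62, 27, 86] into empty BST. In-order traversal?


Insert 45: root
Insert 77: R from 45
Insert 75: R from 45 -> L from 77
Insert 62: R from 45 -> L from 77 -> L from 75
Insert 27: L from 45
Insert 86: R from 45 -> R from 77

In-order: [27, 45, 62, 75, 77, 86]


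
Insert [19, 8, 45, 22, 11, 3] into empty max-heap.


Insert 19: [19]
Insert 8: [19, 8]
Insert 45: [45, 8, 19]
Insert 22: [45, 22, 19, 8]
Insert 11: [45, 22, 19, 8, 11]
Insert 3: [45, 22, 19, 8, 11, 3]

Final heap: [45, 22, 19, 8, 11, 3]


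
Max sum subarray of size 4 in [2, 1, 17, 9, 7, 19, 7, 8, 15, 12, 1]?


[0:4]: 29
[1:5]: 34
[2:6]: 52
[3:7]: 42
[4:8]: 41
[5:9]: 49
[6:10]: 42
[7:11]: 36

Max: 52 at [2:6]


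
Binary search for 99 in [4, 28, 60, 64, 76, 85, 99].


Step 1: lo=0, hi=6, mid=3, val=64
Step 2: lo=4, hi=6, mid=5, val=85
Step 3: lo=6, hi=6, mid=6, val=99

Found at index 6


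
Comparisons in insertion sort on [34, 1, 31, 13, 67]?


Algorithm: insertion sort
Input: [34, 1, 31, 13, 67]
Sorted: [1, 13, 31, 34, 67]

7


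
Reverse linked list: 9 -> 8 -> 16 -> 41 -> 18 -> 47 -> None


Step 1: curr=9, set curr.next=prev(None) | reversed so far: 9
Step 2: curr=8, set curr.next=prev(9) | reversed so far: 8 -> 9
Step 3: curr=16, set curr.next=prev(8) | reversed so far: 16 -> 8 -> 9
Step 4: curr=41, set curr.next=prev(16) | reversed so far: 41 -> 16 -> 8 -> 9
Step 5: curr=18, set curr.next=prev(41) | reversed so far: 18 -> 41 -> 16 -> 8 -> 9
Step 6: curr=47, set curr.next=prev(18) | reversed so far: 47 -> 18 -> 41 -> 16 -> 8 -> 9

47 -> 18 -> 41 -> 16 -> 8 -> 9 -> None


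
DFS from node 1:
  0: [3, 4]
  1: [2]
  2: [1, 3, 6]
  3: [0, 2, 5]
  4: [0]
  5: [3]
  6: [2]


Visit 1, push [2]
Visit 2, push [6, 3]
Visit 3, push [5, 0]
Visit 0, push [4]
Visit 4, push []
Visit 5, push []
Visit 6, push []

DFS order: [1, 2, 3, 0, 4, 5, 6]


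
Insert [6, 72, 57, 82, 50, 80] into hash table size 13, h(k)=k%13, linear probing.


Insert 6: h=6 -> slot 6
Insert 72: h=7 -> slot 7
Insert 57: h=5 -> slot 5
Insert 82: h=4 -> slot 4
Insert 50: h=11 -> slot 11
Insert 80: h=2 -> slot 2

Table: [None, None, 80, None, 82, 57, 6, 72, None, None, None, 50, None]


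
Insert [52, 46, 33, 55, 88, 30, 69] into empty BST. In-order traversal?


Insert 52: root
Insert 46: L from 52
Insert 33: L from 52 -> L from 46
Insert 55: R from 52
Insert 88: R from 52 -> R from 55
Insert 30: L from 52 -> L from 46 -> L from 33
Insert 69: R from 52 -> R from 55 -> L from 88

In-order: [30, 33, 46, 52, 55, 69, 88]


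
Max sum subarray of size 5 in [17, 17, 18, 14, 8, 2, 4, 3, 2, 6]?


[0:5]: 74
[1:6]: 59
[2:7]: 46
[3:8]: 31
[4:9]: 19
[5:10]: 17

Max: 74 at [0:5]


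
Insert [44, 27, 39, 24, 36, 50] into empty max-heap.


Insert 44: [44]
Insert 27: [44, 27]
Insert 39: [44, 27, 39]
Insert 24: [44, 27, 39, 24]
Insert 36: [44, 36, 39, 24, 27]
Insert 50: [50, 36, 44, 24, 27, 39]

Final heap: [50, 36, 44, 24, 27, 39]


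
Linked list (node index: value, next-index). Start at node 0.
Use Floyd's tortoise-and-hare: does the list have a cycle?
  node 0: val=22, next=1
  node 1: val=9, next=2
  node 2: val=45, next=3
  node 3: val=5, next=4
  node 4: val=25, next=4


Floyd's tortoise (slow, +1) and hare (fast, +2):
  init: slow=0, fast=0
  step 1: slow=1, fast=2
  step 2: slow=2, fast=4
  step 3: slow=3, fast=4
  step 4: slow=4, fast=4
  slow == fast at node 4: cycle detected

Cycle: yes


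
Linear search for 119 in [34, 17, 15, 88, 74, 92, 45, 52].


i=0: 34!=119
i=1: 17!=119
i=2: 15!=119
i=3: 88!=119
i=4: 74!=119
i=5: 92!=119
i=6: 45!=119
i=7: 52!=119

Not found, 8 comps


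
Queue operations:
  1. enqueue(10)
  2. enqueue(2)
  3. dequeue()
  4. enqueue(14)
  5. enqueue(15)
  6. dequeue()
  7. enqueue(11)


enqueue(10) -> [10]
enqueue(2) -> [10, 2]
dequeue()->10, [2]
enqueue(14) -> [2, 14]
enqueue(15) -> [2, 14, 15]
dequeue()->2, [14, 15]
enqueue(11) -> [14, 15, 11]

Final queue: [14, 15, 11]


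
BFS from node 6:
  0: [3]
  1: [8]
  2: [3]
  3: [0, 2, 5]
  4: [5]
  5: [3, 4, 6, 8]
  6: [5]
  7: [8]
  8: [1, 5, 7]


Visit 6, enqueue [5]
Visit 5, enqueue [3, 4, 8]
Visit 3, enqueue [0, 2]
Visit 4, enqueue []
Visit 8, enqueue [1, 7]
Visit 0, enqueue []
Visit 2, enqueue []
Visit 1, enqueue []
Visit 7, enqueue []

BFS order: [6, 5, 3, 4, 8, 0, 2, 1, 7]


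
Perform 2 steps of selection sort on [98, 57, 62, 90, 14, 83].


Initial: [98, 57, 62, 90, 14, 83]
Step 1: min=14 at 4
  Swap: [14, 57, 62, 90, 98, 83]
Step 2: min=57 at 1
  Swap: [14, 57, 62, 90, 98, 83]

After 2 steps: [14, 57, 62, 90, 98, 83]


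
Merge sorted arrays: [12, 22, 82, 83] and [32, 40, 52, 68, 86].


Take 12 from A
Take 22 from A
Take 32 from B
Take 40 from B
Take 52 from B
Take 68 from B
Take 82 from A
Take 83 from A

Merged: [12, 22, 32, 40, 52, 68, 82, 83, 86]


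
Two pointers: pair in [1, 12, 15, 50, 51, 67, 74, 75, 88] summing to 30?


lo=0(1)+hi=8(88)=89
lo=0(1)+hi=7(75)=76
lo=0(1)+hi=6(74)=75
lo=0(1)+hi=5(67)=68
lo=0(1)+hi=4(51)=52
lo=0(1)+hi=3(50)=51
lo=0(1)+hi=2(15)=16
lo=1(12)+hi=2(15)=27

No pair found


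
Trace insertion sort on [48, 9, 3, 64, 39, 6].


Initial: [48, 9, 3, 64, 39, 6]
Insert 9: [9, 48, 3, 64, 39, 6]
Insert 3: [3, 9, 48, 64, 39, 6]
Insert 64: [3, 9, 48, 64, 39, 6]
Insert 39: [3, 9, 39, 48, 64, 6]
Insert 6: [3, 6, 9, 39, 48, 64]

Sorted: [3, 6, 9, 39, 48, 64]


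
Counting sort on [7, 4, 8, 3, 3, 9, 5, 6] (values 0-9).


Input: [7, 4, 8, 3, 3, 9, 5, 6]
Counts: [0, 0, 0, 2, 1, 1, 1, 1, 1, 1]

Sorted: [3, 3, 4, 5, 6, 7, 8, 9]


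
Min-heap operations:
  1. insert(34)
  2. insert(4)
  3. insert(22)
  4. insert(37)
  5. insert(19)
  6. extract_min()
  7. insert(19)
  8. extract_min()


insert(34) -> [34]
insert(4) -> [4, 34]
insert(22) -> [4, 34, 22]
insert(37) -> [4, 34, 22, 37]
insert(19) -> [4, 19, 22, 37, 34]
extract_min()->4, [19, 34, 22, 37]
insert(19) -> [19, 19, 22, 37, 34]
extract_min()->19, [19, 34, 22, 37]

Final heap: [19, 34, 22, 37]


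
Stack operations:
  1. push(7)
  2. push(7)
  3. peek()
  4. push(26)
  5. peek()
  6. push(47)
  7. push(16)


push(7) -> [7]
push(7) -> [7, 7]
peek()->7
push(26) -> [7, 7, 26]
peek()->26
push(47) -> [7, 7, 26, 47]
push(16) -> [7, 7, 26, 47, 16]

Final stack: [7, 7, 26, 47, 16]


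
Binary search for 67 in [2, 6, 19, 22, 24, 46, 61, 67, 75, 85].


Step 1: lo=0, hi=9, mid=4, val=24
Step 2: lo=5, hi=9, mid=7, val=67

Found at index 7


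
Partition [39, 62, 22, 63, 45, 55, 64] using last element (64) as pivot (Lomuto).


Pivot: 64
  39 <= 64: advance i (no swap)
  62 <= 64: advance i (no swap)
  22 <= 64: advance i (no swap)
  63 <= 64: advance i (no swap)
  45 <= 64: advance i (no swap)
  55 <= 64: advance i (no swap)
Place pivot at 6: [39, 62, 22, 63, 45, 55, 64]

Partitioned: [39, 62, 22, 63, 45, 55, 64]


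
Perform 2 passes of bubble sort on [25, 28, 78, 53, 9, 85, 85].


Initial: [25, 28, 78, 53, 9, 85, 85]
Pass 1: [25, 28, 53, 9, 78, 85, 85] (2 swaps)
Pass 2: [25, 28, 9, 53, 78, 85, 85] (1 swaps)

After 2 passes: [25, 28, 9, 53, 78, 85, 85]


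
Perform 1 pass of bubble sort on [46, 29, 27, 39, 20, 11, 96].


Initial: [46, 29, 27, 39, 20, 11, 96]
Pass 1: [29, 27, 39, 20, 11, 46, 96] (5 swaps)

After 1 pass: [29, 27, 39, 20, 11, 46, 96]


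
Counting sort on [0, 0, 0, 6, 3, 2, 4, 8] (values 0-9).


Input: [0, 0, 0, 6, 3, 2, 4, 8]
Counts: [3, 0, 1, 1, 1, 0, 1, 0, 1, 0]

Sorted: [0, 0, 0, 2, 3, 4, 6, 8]


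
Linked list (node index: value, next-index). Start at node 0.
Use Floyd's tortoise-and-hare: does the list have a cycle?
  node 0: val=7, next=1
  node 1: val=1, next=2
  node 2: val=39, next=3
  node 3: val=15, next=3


Floyd's tortoise (slow, +1) and hare (fast, +2):
  init: slow=0, fast=0
  step 1: slow=1, fast=2
  step 2: slow=2, fast=3
  step 3: slow=3, fast=3
  slow == fast at node 3: cycle detected

Cycle: yes


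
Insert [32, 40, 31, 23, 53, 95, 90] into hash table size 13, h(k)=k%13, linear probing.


Insert 32: h=6 -> slot 6
Insert 40: h=1 -> slot 1
Insert 31: h=5 -> slot 5
Insert 23: h=10 -> slot 10
Insert 53: h=1, 1 probes -> slot 2
Insert 95: h=4 -> slot 4
Insert 90: h=12 -> slot 12

Table: [None, 40, 53, None, 95, 31, 32, None, None, None, 23, None, 90]


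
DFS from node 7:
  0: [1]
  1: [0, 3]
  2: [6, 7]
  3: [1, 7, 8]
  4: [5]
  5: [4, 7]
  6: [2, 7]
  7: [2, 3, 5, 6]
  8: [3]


Visit 7, push [6, 5, 3, 2]
Visit 2, push [6]
Visit 6, push []
Visit 3, push [8, 1]
Visit 1, push [0]
Visit 0, push []
Visit 8, push []
Visit 5, push [4]
Visit 4, push []

DFS order: [7, 2, 6, 3, 1, 0, 8, 5, 4]


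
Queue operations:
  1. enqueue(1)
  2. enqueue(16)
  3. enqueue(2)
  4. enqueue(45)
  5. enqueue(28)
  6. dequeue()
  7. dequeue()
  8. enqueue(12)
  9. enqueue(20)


enqueue(1) -> [1]
enqueue(16) -> [1, 16]
enqueue(2) -> [1, 16, 2]
enqueue(45) -> [1, 16, 2, 45]
enqueue(28) -> [1, 16, 2, 45, 28]
dequeue()->1, [16, 2, 45, 28]
dequeue()->16, [2, 45, 28]
enqueue(12) -> [2, 45, 28, 12]
enqueue(20) -> [2, 45, 28, 12, 20]

Final queue: [2, 45, 28, 12, 20]


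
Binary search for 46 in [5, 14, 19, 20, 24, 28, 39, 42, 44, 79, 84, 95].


Step 1: lo=0, hi=11, mid=5, val=28
Step 2: lo=6, hi=11, mid=8, val=44
Step 3: lo=9, hi=11, mid=10, val=84
Step 4: lo=9, hi=9, mid=9, val=79

Not found


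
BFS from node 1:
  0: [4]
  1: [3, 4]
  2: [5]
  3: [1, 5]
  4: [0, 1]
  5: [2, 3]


Visit 1, enqueue [3, 4]
Visit 3, enqueue [5]
Visit 4, enqueue [0]
Visit 5, enqueue [2]
Visit 0, enqueue []
Visit 2, enqueue []

BFS order: [1, 3, 4, 5, 0, 2]


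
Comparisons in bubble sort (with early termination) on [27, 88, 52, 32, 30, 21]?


Algorithm: bubble sort (with early termination)
Input: [27, 88, 52, 32, 30, 21]
Sorted: [21, 27, 30, 32, 52, 88]

15


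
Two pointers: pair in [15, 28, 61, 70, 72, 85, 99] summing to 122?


lo=0(15)+hi=6(99)=114
lo=1(28)+hi=6(99)=127
lo=1(28)+hi=5(85)=113
lo=2(61)+hi=5(85)=146
lo=2(61)+hi=4(72)=133
lo=2(61)+hi=3(70)=131

No pair found


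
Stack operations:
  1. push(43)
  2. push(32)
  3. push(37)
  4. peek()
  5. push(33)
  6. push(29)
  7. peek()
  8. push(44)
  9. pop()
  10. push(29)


push(43) -> [43]
push(32) -> [43, 32]
push(37) -> [43, 32, 37]
peek()->37
push(33) -> [43, 32, 37, 33]
push(29) -> [43, 32, 37, 33, 29]
peek()->29
push(44) -> [43, 32, 37, 33, 29, 44]
pop()->44, [43, 32, 37, 33, 29]
push(29) -> [43, 32, 37, 33, 29, 29]

Final stack: [43, 32, 37, 33, 29, 29]


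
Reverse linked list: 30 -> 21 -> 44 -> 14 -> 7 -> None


Step 1: curr=30, set curr.next=prev(None) | reversed so far: 30
Step 2: curr=21, set curr.next=prev(30) | reversed so far: 21 -> 30
Step 3: curr=44, set curr.next=prev(21) | reversed so far: 44 -> 21 -> 30
Step 4: curr=14, set curr.next=prev(44) | reversed so far: 14 -> 44 -> 21 -> 30
Step 5: curr=7, set curr.next=prev(14) | reversed so far: 7 -> 14 -> 44 -> 21 -> 30

7 -> 14 -> 44 -> 21 -> 30 -> None


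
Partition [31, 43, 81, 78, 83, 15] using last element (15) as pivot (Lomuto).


Pivot: 15
Place pivot at 0: [15, 43, 81, 78, 83, 31]

Partitioned: [15, 43, 81, 78, 83, 31]


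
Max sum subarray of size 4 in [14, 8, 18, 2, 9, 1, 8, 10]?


[0:4]: 42
[1:5]: 37
[2:6]: 30
[3:7]: 20
[4:8]: 28

Max: 42 at [0:4]


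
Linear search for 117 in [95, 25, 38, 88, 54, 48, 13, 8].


i=0: 95!=117
i=1: 25!=117
i=2: 38!=117
i=3: 88!=117
i=4: 54!=117
i=5: 48!=117
i=6: 13!=117
i=7: 8!=117

Not found, 8 comps


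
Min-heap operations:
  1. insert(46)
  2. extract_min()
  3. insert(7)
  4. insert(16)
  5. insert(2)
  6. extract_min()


insert(46) -> [46]
extract_min()->46, []
insert(7) -> [7]
insert(16) -> [7, 16]
insert(2) -> [2, 16, 7]
extract_min()->2, [7, 16]

Final heap: [7, 16]


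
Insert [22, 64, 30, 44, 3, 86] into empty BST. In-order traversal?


Insert 22: root
Insert 64: R from 22
Insert 30: R from 22 -> L from 64
Insert 44: R from 22 -> L from 64 -> R from 30
Insert 3: L from 22
Insert 86: R from 22 -> R from 64

In-order: [3, 22, 30, 44, 64, 86]


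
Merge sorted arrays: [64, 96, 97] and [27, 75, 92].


Take 27 from B
Take 64 from A
Take 75 from B
Take 92 from B

Merged: [27, 64, 75, 92, 96, 97]


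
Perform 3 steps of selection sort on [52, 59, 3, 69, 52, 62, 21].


Initial: [52, 59, 3, 69, 52, 62, 21]
Step 1: min=3 at 2
  Swap: [3, 59, 52, 69, 52, 62, 21]
Step 2: min=21 at 6
  Swap: [3, 21, 52, 69, 52, 62, 59]
Step 3: min=52 at 2
  Swap: [3, 21, 52, 69, 52, 62, 59]

After 3 steps: [3, 21, 52, 69, 52, 62, 59]


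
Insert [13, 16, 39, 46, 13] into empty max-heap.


Insert 13: [13]
Insert 16: [16, 13]
Insert 39: [39, 13, 16]
Insert 46: [46, 39, 16, 13]
Insert 13: [46, 39, 16, 13, 13]

Final heap: [46, 39, 16, 13, 13]


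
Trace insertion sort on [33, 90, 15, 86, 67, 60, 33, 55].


Initial: [33, 90, 15, 86, 67, 60, 33, 55]
Insert 90: [33, 90, 15, 86, 67, 60, 33, 55]
Insert 15: [15, 33, 90, 86, 67, 60, 33, 55]
Insert 86: [15, 33, 86, 90, 67, 60, 33, 55]
Insert 67: [15, 33, 67, 86, 90, 60, 33, 55]
Insert 60: [15, 33, 60, 67, 86, 90, 33, 55]
Insert 33: [15, 33, 33, 60, 67, 86, 90, 55]
Insert 55: [15, 33, 33, 55, 60, 67, 86, 90]

Sorted: [15, 33, 33, 55, 60, 67, 86, 90]


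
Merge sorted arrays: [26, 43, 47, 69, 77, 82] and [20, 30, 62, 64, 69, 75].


Take 20 from B
Take 26 from A
Take 30 from B
Take 43 from A
Take 47 from A
Take 62 from B
Take 64 from B
Take 69 from A
Take 69 from B
Take 75 from B

Merged: [20, 26, 30, 43, 47, 62, 64, 69, 69, 75, 77, 82]


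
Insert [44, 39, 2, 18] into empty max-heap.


Insert 44: [44]
Insert 39: [44, 39]
Insert 2: [44, 39, 2]
Insert 18: [44, 39, 2, 18]

Final heap: [44, 39, 2, 18]


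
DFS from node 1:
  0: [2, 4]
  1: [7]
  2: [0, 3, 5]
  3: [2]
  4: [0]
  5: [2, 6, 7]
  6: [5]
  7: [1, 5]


Visit 1, push [7]
Visit 7, push [5]
Visit 5, push [6, 2]
Visit 2, push [3, 0]
Visit 0, push [4]
Visit 4, push []
Visit 3, push []
Visit 6, push []

DFS order: [1, 7, 5, 2, 0, 4, 3, 6]


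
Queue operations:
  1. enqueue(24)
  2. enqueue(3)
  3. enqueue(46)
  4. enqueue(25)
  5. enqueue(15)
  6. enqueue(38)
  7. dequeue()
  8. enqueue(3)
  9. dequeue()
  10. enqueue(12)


enqueue(24) -> [24]
enqueue(3) -> [24, 3]
enqueue(46) -> [24, 3, 46]
enqueue(25) -> [24, 3, 46, 25]
enqueue(15) -> [24, 3, 46, 25, 15]
enqueue(38) -> [24, 3, 46, 25, 15, 38]
dequeue()->24, [3, 46, 25, 15, 38]
enqueue(3) -> [3, 46, 25, 15, 38, 3]
dequeue()->3, [46, 25, 15, 38, 3]
enqueue(12) -> [46, 25, 15, 38, 3, 12]

Final queue: [46, 25, 15, 38, 3, 12]


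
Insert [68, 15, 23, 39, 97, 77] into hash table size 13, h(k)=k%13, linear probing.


Insert 68: h=3 -> slot 3
Insert 15: h=2 -> slot 2
Insert 23: h=10 -> slot 10
Insert 39: h=0 -> slot 0
Insert 97: h=6 -> slot 6
Insert 77: h=12 -> slot 12

Table: [39, None, 15, 68, None, None, 97, None, None, None, 23, None, 77]


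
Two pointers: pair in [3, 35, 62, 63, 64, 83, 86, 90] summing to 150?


lo=0(3)+hi=7(90)=93
lo=1(35)+hi=7(90)=125
lo=2(62)+hi=7(90)=152
lo=2(62)+hi=6(86)=148
lo=3(63)+hi=6(86)=149
lo=4(64)+hi=6(86)=150

Yes: 64+86=150


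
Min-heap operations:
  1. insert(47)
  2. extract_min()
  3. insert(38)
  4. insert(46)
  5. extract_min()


insert(47) -> [47]
extract_min()->47, []
insert(38) -> [38]
insert(46) -> [38, 46]
extract_min()->38, [46]

Final heap: [46]


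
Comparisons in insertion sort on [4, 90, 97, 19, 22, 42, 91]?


Algorithm: insertion sort
Input: [4, 90, 97, 19, 22, 42, 91]
Sorted: [4, 19, 22, 42, 90, 91, 97]

13


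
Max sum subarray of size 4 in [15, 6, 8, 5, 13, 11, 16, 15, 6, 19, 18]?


[0:4]: 34
[1:5]: 32
[2:6]: 37
[3:7]: 45
[4:8]: 55
[5:9]: 48
[6:10]: 56
[7:11]: 58

Max: 58 at [7:11]


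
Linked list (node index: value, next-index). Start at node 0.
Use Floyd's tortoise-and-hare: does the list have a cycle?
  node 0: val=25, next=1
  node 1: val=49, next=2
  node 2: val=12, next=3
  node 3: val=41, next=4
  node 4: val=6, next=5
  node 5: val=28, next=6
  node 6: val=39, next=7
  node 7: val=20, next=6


Floyd's tortoise (slow, +1) and hare (fast, +2):
  init: slow=0, fast=0
  step 1: slow=1, fast=2
  step 2: slow=2, fast=4
  step 3: slow=3, fast=6
  step 4: slow=4, fast=6
  step 5: slow=5, fast=6
  step 6: slow=6, fast=6
  slow == fast at node 6: cycle detected

Cycle: yes


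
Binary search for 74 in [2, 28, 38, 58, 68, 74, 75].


Step 1: lo=0, hi=6, mid=3, val=58
Step 2: lo=4, hi=6, mid=5, val=74

Found at index 5


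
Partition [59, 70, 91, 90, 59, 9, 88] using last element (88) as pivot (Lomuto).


Pivot: 88
  59 <= 88: advance i (no swap)
  70 <= 88: advance i (no swap)
  59 <= 88: swap -> [59, 70, 59, 90, 91, 9, 88]
  9 <= 88: swap -> [59, 70, 59, 9, 91, 90, 88]
Place pivot at 4: [59, 70, 59, 9, 88, 90, 91]

Partitioned: [59, 70, 59, 9, 88, 90, 91]


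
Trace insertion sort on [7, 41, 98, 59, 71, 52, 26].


Initial: [7, 41, 98, 59, 71, 52, 26]
Insert 41: [7, 41, 98, 59, 71, 52, 26]
Insert 98: [7, 41, 98, 59, 71, 52, 26]
Insert 59: [7, 41, 59, 98, 71, 52, 26]
Insert 71: [7, 41, 59, 71, 98, 52, 26]
Insert 52: [7, 41, 52, 59, 71, 98, 26]
Insert 26: [7, 26, 41, 52, 59, 71, 98]

Sorted: [7, 26, 41, 52, 59, 71, 98]


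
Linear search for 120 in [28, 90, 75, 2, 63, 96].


i=0: 28!=120
i=1: 90!=120
i=2: 75!=120
i=3: 2!=120
i=4: 63!=120
i=5: 96!=120

Not found, 6 comps


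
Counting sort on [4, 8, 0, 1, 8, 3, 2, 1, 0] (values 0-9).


Input: [4, 8, 0, 1, 8, 3, 2, 1, 0]
Counts: [2, 2, 1, 1, 1, 0, 0, 0, 2, 0]

Sorted: [0, 0, 1, 1, 2, 3, 4, 8, 8]


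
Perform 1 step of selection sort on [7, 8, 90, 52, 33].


Initial: [7, 8, 90, 52, 33]
Step 1: min=7 at 0
  Swap: [7, 8, 90, 52, 33]

After 1 step: [7, 8, 90, 52, 33]


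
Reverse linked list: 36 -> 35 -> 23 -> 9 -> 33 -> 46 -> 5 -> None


Step 1: curr=36, set curr.next=prev(None) | reversed so far: 36
Step 2: curr=35, set curr.next=prev(36) | reversed so far: 35 -> 36
Step 3: curr=23, set curr.next=prev(35) | reversed so far: 23 -> 35 -> 36
Step 4: curr=9, set curr.next=prev(23) | reversed so far: 9 -> 23 -> 35 -> 36
Step 5: curr=33, set curr.next=prev(9) | reversed so far: 33 -> 9 -> 23 -> 35 -> 36
Step 6: curr=46, set curr.next=prev(33) | reversed so far: 46 -> 33 -> 9 -> 23 -> 35 -> 36
Step 7: curr=5, set curr.next=prev(46) | reversed so far: 5 -> 46 -> 33 -> 9 -> 23 -> 35 -> 36

5 -> 46 -> 33 -> 9 -> 23 -> 35 -> 36 -> None


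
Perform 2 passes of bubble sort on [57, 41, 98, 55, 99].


Initial: [57, 41, 98, 55, 99]
Pass 1: [41, 57, 55, 98, 99] (2 swaps)
Pass 2: [41, 55, 57, 98, 99] (1 swaps)

After 2 passes: [41, 55, 57, 98, 99]


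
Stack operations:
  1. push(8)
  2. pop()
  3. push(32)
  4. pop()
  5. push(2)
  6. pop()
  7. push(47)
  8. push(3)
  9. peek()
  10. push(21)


push(8) -> [8]
pop()->8, []
push(32) -> [32]
pop()->32, []
push(2) -> [2]
pop()->2, []
push(47) -> [47]
push(3) -> [47, 3]
peek()->3
push(21) -> [47, 3, 21]

Final stack: [47, 3, 21]


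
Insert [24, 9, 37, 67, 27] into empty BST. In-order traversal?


Insert 24: root
Insert 9: L from 24
Insert 37: R from 24
Insert 67: R from 24 -> R from 37
Insert 27: R from 24 -> L from 37

In-order: [9, 24, 27, 37, 67]


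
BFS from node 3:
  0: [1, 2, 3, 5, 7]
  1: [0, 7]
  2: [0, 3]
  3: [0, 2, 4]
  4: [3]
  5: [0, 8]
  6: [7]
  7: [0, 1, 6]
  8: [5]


Visit 3, enqueue [0, 2, 4]
Visit 0, enqueue [1, 5, 7]
Visit 2, enqueue []
Visit 4, enqueue []
Visit 1, enqueue []
Visit 5, enqueue [8]
Visit 7, enqueue [6]
Visit 8, enqueue []
Visit 6, enqueue []

BFS order: [3, 0, 2, 4, 1, 5, 7, 8, 6]


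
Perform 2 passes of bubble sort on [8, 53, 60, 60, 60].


Initial: [8, 53, 60, 60, 60]
Pass 1: [8, 53, 60, 60, 60] (0 swaps)
Pass 2: [8, 53, 60, 60, 60] (0 swaps)

After 2 passes: [8, 53, 60, 60, 60]


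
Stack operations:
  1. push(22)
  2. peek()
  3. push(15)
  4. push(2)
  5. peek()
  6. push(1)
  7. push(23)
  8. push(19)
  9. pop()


push(22) -> [22]
peek()->22
push(15) -> [22, 15]
push(2) -> [22, 15, 2]
peek()->2
push(1) -> [22, 15, 2, 1]
push(23) -> [22, 15, 2, 1, 23]
push(19) -> [22, 15, 2, 1, 23, 19]
pop()->19, [22, 15, 2, 1, 23]

Final stack: [22, 15, 2, 1, 23]


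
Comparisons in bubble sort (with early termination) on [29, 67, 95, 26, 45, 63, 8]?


Algorithm: bubble sort (with early termination)
Input: [29, 67, 95, 26, 45, 63, 8]
Sorted: [8, 26, 29, 45, 63, 67, 95]

21


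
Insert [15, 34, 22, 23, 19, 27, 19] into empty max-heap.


Insert 15: [15]
Insert 34: [34, 15]
Insert 22: [34, 15, 22]
Insert 23: [34, 23, 22, 15]
Insert 19: [34, 23, 22, 15, 19]
Insert 27: [34, 23, 27, 15, 19, 22]
Insert 19: [34, 23, 27, 15, 19, 22, 19]

Final heap: [34, 23, 27, 15, 19, 22, 19]


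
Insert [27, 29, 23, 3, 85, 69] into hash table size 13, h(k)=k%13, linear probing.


Insert 27: h=1 -> slot 1
Insert 29: h=3 -> slot 3
Insert 23: h=10 -> slot 10
Insert 3: h=3, 1 probes -> slot 4
Insert 85: h=7 -> slot 7
Insert 69: h=4, 1 probes -> slot 5

Table: [None, 27, None, 29, 3, 69, None, 85, None, None, 23, None, None]


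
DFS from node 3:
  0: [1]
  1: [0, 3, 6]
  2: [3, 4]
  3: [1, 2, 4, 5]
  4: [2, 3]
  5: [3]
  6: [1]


Visit 3, push [5, 4, 2, 1]
Visit 1, push [6, 0]
Visit 0, push []
Visit 6, push []
Visit 2, push [4]
Visit 4, push []
Visit 5, push []

DFS order: [3, 1, 0, 6, 2, 4, 5]


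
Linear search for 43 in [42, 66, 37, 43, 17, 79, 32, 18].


i=0: 42!=43
i=1: 66!=43
i=2: 37!=43
i=3: 43==43 found!

Found at 3, 4 comps


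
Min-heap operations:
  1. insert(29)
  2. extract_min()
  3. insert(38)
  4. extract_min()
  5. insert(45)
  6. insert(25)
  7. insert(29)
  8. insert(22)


insert(29) -> [29]
extract_min()->29, []
insert(38) -> [38]
extract_min()->38, []
insert(45) -> [45]
insert(25) -> [25, 45]
insert(29) -> [25, 45, 29]
insert(22) -> [22, 25, 29, 45]

Final heap: [22, 25, 29, 45]


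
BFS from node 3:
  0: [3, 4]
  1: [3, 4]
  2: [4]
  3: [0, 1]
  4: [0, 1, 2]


Visit 3, enqueue [0, 1]
Visit 0, enqueue [4]
Visit 1, enqueue []
Visit 4, enqueue [2]
Visit 2, enqueue []

BFS order: [3, 0, 1, 4, 2]


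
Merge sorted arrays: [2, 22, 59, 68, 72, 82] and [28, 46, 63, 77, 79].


Take 2 from A
Take 22 from A
Take 28 from B
Take 46 from B
Take 59 from A
Take 63 from B
Take 68 from A
Take 72 from A
Take 77 from B
Take 79 from B

Merged: [2, 22, 28, 46, 59, 63, 68, 72, 77, 79, 82]


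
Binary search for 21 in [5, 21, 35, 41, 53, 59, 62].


Step 1: lo=0, hi=6, mid=3, val=41
Step 2: lo=0, hi=2, mid=1, val=21

Found at index 1


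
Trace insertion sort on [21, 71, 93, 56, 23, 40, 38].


Initial: [21, 71, 93, 56, 23, 40, 38]
Insert 71: [21, 71, 93, 56, 23, 40, 38]
Insert 93: [21, 71, 93, 56, 23, 40, 38]
Insert 56: [21, 56, 71, 93, 23, 40, 38]
Insert 23: [21, 23, 56, 71, 93, 40, 38]
Insert 40: [21, 23, 40, 56, 71, 93, 38]
Insert 38: [21, 23, 38, 40, 56, 71, 93]

Sorted: [21, 23, 38, 40, 56, 71, 93]


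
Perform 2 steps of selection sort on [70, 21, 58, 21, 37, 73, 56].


Initial: [70, 21, 58, 21, 37, 73, 56]
Step 1: min=21 at 1
  Swap: [21, 70, 58, 21, 37, 73, 56]
Step 2: min=21 at 3
  Swap: [21, 21, 58, 70, 37, 73, 56]

After 2 steps: [21, 21, 58, 70, 37, 73, 56]


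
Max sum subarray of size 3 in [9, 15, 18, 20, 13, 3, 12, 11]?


[0:3]: 42
[1:4]: 53
[2:5]: 51
[3:6]: 36
[4:7]: 28
[5:8]: 26

Max: 53 at [1:4]


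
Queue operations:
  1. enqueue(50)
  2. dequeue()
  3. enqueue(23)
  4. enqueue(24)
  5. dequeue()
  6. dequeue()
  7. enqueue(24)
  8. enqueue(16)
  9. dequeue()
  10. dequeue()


enqueue(50) -> [50]
dequeue()->50, []
enqueue(23) -> [23]
enqueue(24) -> [23, 24]
dequeue()->23, [24]
dequeue()->24, []
enqueue(24) -> [24]
enqueue(16) -> [24, 16]
dequeue()->24, [16]
dequeue()->16, []

Final queue: []


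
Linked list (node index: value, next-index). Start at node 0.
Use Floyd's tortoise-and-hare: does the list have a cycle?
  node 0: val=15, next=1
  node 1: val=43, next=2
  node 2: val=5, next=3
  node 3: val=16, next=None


Floyd's tortoise (slow, +1) and hare (fast, +2):
  init: slow=0, fast=0
  step 1: slow=1, fast=2
  step 2: fast 2->3->None, no cycle

Cycle: no


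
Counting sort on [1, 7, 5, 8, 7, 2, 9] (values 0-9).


Input: [1, 7, 5, 8, 7, 2, 9]
Counts: [0, 1, 1, 0, 0, 1, 0, 2, 1, 1]

Sorted: [1, 2, 5, 7, 7, 8, 9]


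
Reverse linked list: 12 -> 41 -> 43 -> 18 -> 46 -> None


Step 1: curr=12, set curr.next=prev(None) | reversed so far: 12
Step 2: curr=41, set curr.next=prev(12) | reversed so far: 41 -> 12
Step 3: curr=43, set curr.next=prev(41) | reversed so far: 43 -> 41 -> 12
Step 4: curr=18, set curr.next=prev(43) | reversed so far: 18 -> 43 -> 41 -> 12
Step 5: curr=46, set curr.next=prev(18) | reversed so far: 46 -> 18 -> 43 -> 41 -> 12

46 -> 18 -> 43 -> 41 -> 12 -> None


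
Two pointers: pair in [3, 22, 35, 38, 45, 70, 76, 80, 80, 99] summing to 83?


lo=0(3)+hi=9(99)=102
lo=0(3)+hi=8(80)=83

Yes: 3+80=83


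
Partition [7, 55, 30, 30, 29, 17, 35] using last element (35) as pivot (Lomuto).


Pivot: 35
  7 <= 35: advance i (no swap)
  30 <= 35: swap -> [7, 30, 55, 30, 29, 17, 35]
  30 <= 35: swap -> [7, 30, 30, 55, 29, 17, 35]
  29 <= 35: swap -> [7, 30, 30, 29, 55, 17, 35]
  17 <= 35: swap -> [7, 30, 30, 29, 17, 55, 35]
Place pivot at 5: [7, 30, 30, 29, 17, 35, 55]

Partitioned: [7, 30, 30, 29, 17, 35, 55]


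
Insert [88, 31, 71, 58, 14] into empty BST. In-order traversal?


Insert 88: root
Insert 31: L from 88
Insert 71: L from 88 -> R from 31
Insert 58: L from 88 -> R from 31 -> L from 71
Insert 14: L from 88 -> L from 31

In-order: [14, 31, 58, 71, 88]


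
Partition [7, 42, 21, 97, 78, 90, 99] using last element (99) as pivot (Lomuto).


Pivot: 99
  7 <= 99: advance i (no swap)
  42 <= 99: advance i (no swap)
  21 <= 99: advance i (no swap)
  97 <= 99: advance i (no swap)
  78 <= 99: advance i (no swap)
  90 <= 99: advance i (no swap)
Place pivot at 6: [7, 42, 21, 97, 78, 90, 99]

Partitioned: [7, 42, 21, 97, 78, 90, 99]


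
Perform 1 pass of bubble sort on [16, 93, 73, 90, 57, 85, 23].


Initial: [16, 93, 73, 90, 57, 85, 23]
Pass 1: [16, 73, 90, 57, 85, 23, 93] (5 swaps)

After 1 pass: [16, 73, 90, 57, 85, 23, 93]


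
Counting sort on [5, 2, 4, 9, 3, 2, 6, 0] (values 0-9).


Input: [5, 2, 4, 9, 3, 2, 6, 0]
Counts: [1, 0, 2, 1, 1, 1, 1, 0, 0, 1]

Sorted: [0, 2, 2, 3, 4, 5, 6, 9]


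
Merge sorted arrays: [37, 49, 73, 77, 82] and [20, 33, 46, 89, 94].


Take 20 from B
Take 33 from B
Take 37 from A
Take 46 from B
Take 49 from A
Take 73 from A
Take 77 from A
Take 82 from A

Merged: [20, 33, 37, 46, 49, 73, 77, 82, 89, 94]


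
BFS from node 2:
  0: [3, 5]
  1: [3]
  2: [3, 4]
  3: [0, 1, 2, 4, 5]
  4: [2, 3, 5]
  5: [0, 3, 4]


Visit 2, enqueue [3, 4]
Visit 3, enqueue [0, 1, 5]
Visit 4, enqueue []
Visit 0, enqueue []
Visit 1, enqueue []
Visit 5, enqueue []

BFS order: [2, 3, 4, 0, 1, 5]


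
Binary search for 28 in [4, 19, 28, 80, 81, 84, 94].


Step 1: lo=0, hi=6, mid=3, val=80
Step 2: lo=0, hi=2, mid=1, val=19
Step 3: lo=2, hi=2, mid=2, val=28

Found at index 2


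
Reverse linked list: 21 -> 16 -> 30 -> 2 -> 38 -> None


Step 1: curr=21, set curr.next=prev(None) | reversed so far: 21
Step 2: curr=16, set curr.next=prev(21) | reversed so far: 16 -> 21
Step 3: curr=30, set curr.next=prev(16) | reversed so far: 30 -> 16 -> 21
Step 4: curr=2, set curr.next=prev(30) | reversed so far: 2 -> 30 -> 16 -> 21
Step 5: curr=38, set curr.next=prev(2) | reversed so far: 38 -> 2 -> 30 -> 16 -> 21

38 -> 2 -> 30 -> 16 -> 21 -> None


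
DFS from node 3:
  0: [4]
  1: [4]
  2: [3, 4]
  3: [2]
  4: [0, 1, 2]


Visit 3, push [2]
Visit 2, push [4]
Visit 4, push [1, 0]
Visit 0, push []
Visit 1, push []

DFS order: [3, 2, 4, 0, 1]


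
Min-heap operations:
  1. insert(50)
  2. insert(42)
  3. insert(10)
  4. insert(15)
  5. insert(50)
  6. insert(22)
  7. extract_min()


insert(50) -> [50]
insert(42) -> [42, 50]
insert(10) -> [10, 50, 42]
insert(15) -> [10, 15, 42, 50]
insert(50) -> [10, 15, 42, 50, 50]
insert(22) -> [10, 15, 22, 50, 50, 42]
extract_min()->10, [15, 42, 22, 50, 50]

Final heap: [15, 42, 22, 50, 50]
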